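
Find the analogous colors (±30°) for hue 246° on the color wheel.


Base hue: 246°
Left analog: (246 - 30) mod 360 = 216°
Right analog: (246 + 30) mod 360 = 276°
Analogous hues = 216° and 276°


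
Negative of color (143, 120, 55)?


Invert: (255-R, 255-G, 255-B)
R: 255-143 = 112
G: 255-120 = 135
B: 255-55 = 200
= RGB(112, 135, 200)


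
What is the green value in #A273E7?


Color: #A273E7
R = A2 = 162
G = 73 = 115
B = E7 = 231
Green = 115


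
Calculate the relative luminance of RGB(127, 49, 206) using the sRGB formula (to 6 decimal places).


Linearize each channel (sRGB transfer function): c = v/255; c_lin = c/12.92 if c ≤ 0.04045, else ((c+0.055)/1.055)^2.4
  R: 127/255 ≈ 0.498039 > 0.04045 → ((0.498039+0.055)/1.055)^2.4 ≈ 0.212231
  G: 49/255 ≈ 0.192157 > 0.04045 → ((0.192157+0.055)/1.055)^2.4 ≈ 0.030713
  B: 206/255 ≈ 0.807843 > 0.04045 → ((0.807843+0.055)/1.055)^2.4 ≈ 0.617207
R_lin = 0.212231, G_lin = 0.030713, B_lin = 0.617207
L = 0.2126×R + 0.7152×G + 0.0722×B
L = 0.2126×0.212231 + 0.7152×0.030713 + 0.0722×0.617207
L ≈ 0.111649


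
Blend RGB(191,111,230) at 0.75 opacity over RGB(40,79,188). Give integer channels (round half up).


C = α×F + (1-α)×B, with 1-α = 0.25
R: 0.75×191 + 0.25×40 = 143.25 + 10.00 = 153.25 → 153
G: 0.75×111 + 0.25×79 = 83.25 + 19.75 = 103.00 → 103
B: 0.75×230 + 0.25×188 = 172.50 + 47.00 = 219.50 → 220
= RGB(153, 103, 220)


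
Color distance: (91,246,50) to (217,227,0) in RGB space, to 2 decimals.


d = √[(R₁-R₂)² + (G₁-G₂)² + (B₁-B₂)²]
d = √[(91-217)² + (246-227)² + (50-0)²]
d = √[15876 + 361 + 2500]
d = √18737
d ≈ 136.88


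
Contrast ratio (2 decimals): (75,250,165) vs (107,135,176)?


Linearize each sRGB channel c=v/255: c/12.92 if c ≤ 0.04045 else ((c+0.055)/1.055)^2.4
L = 0.2126×R_lin + 0.7152×G_lin + 0.0722×B_lin
Color 1 (75,250,165):
  R=75: 75/255≈0.2941 > 0.04045 → ((0.2941+0.055)/1.055)^2.4 ≈ 0.07036
  G=250: 250/255≈0.9804 > 0.04045 → ((0.9804+0.055)/1.055)^2.4 ≈ 0.95597
  B=165: 165/255≈0.6471 > 0.04045 → ((0.6471+0.055)/1.055)^2.4 ≈ 0.37626
  L1 = 0.2126×0.07036 + 0.7152×0.95597 + 0.0722×0.37626 ≈ 0.72584
Color 2 (107,135,176):
  R=107: 107/255≈0.4196 > 0.04045 → ((0.4196+0.055)/1.055)^2.4 ≈ 0.14703
  G=135: 135/255≈0.5294 > 0.04045 → ((0.5294+0.055)/1.055)^2.4 ≈ 0.24228
  B=176: 176/255≈0.6902 > 0.04045 → ((0.6902+0.055)/1.055)^2.4 ≈ 0.43415
  L2 = 0.2126×0.14703 + 0.7152×0.24228 + 0.0722×0.43415 ≈ 0.23588
Lighter = 0.72584, Darker = 0.23588
Ratio = (L_lighter + 0.05) / (L_darker + 0.05)
Ratio = (0.72584 + 0.05) / (0.23588 + 0.05) = 0.77584 / 0.28588 ≈ 2.7138
Ratio ≈ 2.71:1


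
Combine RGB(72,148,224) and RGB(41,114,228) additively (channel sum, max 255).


Additive: each channel = min(255, C₁+C₂)
R: 72+41 = 113 → 113
G: 148+114 = 262 → 255
B: 224+228 = 452 → 255
= RGB(113, 255, 255)


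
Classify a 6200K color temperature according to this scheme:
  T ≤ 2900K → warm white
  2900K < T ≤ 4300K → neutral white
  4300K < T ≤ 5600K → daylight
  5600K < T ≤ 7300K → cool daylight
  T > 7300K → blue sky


Temperature: 6200K
5600K < 6200K ≤ 7300K → cool daylight
Classification: cool daylight


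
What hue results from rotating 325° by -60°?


New hue = (H + rotation) mod 360
New hue = (325 -60) mod 360
= 265 mod 360
= 265°


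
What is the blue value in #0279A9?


Color: #0279A9
R = 02 = 2
G = 79 = 121
B = A9 = 169
Blue = 169


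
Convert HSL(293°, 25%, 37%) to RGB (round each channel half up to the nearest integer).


H=293°, S=0.25, L=0.37
C = (1-|2L-1|)×S = (1-|-0.26|)×0.25 = 0.185
H' = H/60 = 293/60 ≈ 4.8833; X = C×(1-|H' mod 2 - 1|) ≈ 0.1634
m = L - C/2 = 0.37 - 0.0925 = 0.2775
Sector ⌊H'⌋ = 4 → (R',G',B') = (≈0.1634, 0.0, 0.185)
RGB = ((R'+m)×255, (G'+m)×255, (B'+m)×255) = (112.43375, 70.7625, 117.9375)
Round half up → RGB(112, 71, 118)


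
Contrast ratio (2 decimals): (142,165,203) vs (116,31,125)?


Linearize each sRGB channel c=v/255: c/12.92 if c ≤ 0.04045 else ((c+0.055)/1.055)^2.4
L = 0.2126×R_lin + 0.7152×G_lin + 0.0722×B_lin
Color 1 (142,165,203):
  R=142: 142/255≈0.5569 > 0.04045 → ((0.5569+0.055)/1.055)^2.4 ≈ 0.27050
  G=165: 165/255≈0.6471 > 0.04045 → ((0.6471+0.055)/1.055)^2.4 ≈ 0.37626
  B=203: 203/255≈0.7961 > 0.04045 → ((0.7961+0.055)/1.055)^2.4 ≈ 0.59720
  L1 = 0.2126×0.27050 + 0.7152×0.37626 + 0.0722×0.59720 ≈ 0.36973
Color 2 (116,31,125):
  R=116: 116/255≈0.4549 > 0.04045 → ((0.4549+0.055)/1.055)^2.4 ≈ 0.17465
  G=31: 31/255≈0.1216 > 0.04045 → ((0.1216+0.055)/1.055)^2.4 ≈ 0.01370
  B=125: 125/255≈0.4902 > 0.04045 → ((0.4902+0.055)/1.055)^2.4 ≈ 0.20508
  L2 = 0.2126×0.17465 + 0.7152×0.01370 + 0.0722×0.20508 ≈ 0.06174
Lighter = 0.36973, Darker = 0.06174
Ratio = (L_lighter + 0.05) / (L_darker + 0.05)
Ratio = (0.36973 + 0.05) / (0.06174 + 0.05) = 0.41973 / 0.11174 ≈ 3.7564
Ratio ≈ 3.76:1


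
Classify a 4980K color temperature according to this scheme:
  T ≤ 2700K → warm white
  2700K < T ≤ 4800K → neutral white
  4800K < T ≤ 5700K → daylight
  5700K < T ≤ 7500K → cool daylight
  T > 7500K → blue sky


Temperature: 4980K
4800K < 4980K ≤ 5700K → daylight
Classification: daylight


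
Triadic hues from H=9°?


Triadic: equally spaced at 120° intervals
H1 = 9°
H2 = (9 + 120) mod 360 = 129°
H3 = (9 + 240) mod 360 = 249°
Triadic = 9°, 129°, 249°


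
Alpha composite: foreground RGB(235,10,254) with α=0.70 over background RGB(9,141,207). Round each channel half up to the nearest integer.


C = α×F + (1-α)×B, with 1-α = 0.30
R: 0.70×235 + 0.30×9 = 164.50 + 2.70 = 167.20 → 167
G: 0.70×10 + 0.30×141 = 7.00 + 42.30 = 49.30 → 49
B: 0.70×254 + 0.30×207 = 177.80 + 62.10 = 239.90 → 240
= RGB(167, 49, 240)


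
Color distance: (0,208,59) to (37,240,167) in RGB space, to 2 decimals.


d = √[(R₁-R₂)² + (G₁-G₂)² + (B₁-B₂)²]
d = √[(0-37)² + (208-240)² + (59-167)²]
d = √[1369 + 1024 + 11664]
d = √14057
d ≈ 118.56


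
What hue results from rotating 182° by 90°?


New hue = (H + rotation) mod 360
New hue = (182 + 90) mod 360
= 272 mod 360
= 272°


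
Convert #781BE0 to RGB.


78 → 120 (R)
1B → 27 (G)
E0 → 224 (B)
= RGB(120, 27, 224)


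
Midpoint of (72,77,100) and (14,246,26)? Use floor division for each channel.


Midpoint: each channel = ⌊(C₁+C₂)/2⌋
R: ⌊(72+14)/2⌋ = 43
G: ⌊(77+246)/2⌋ = 161
B: ⌊(100+26)/2⌋ = 63
= RGB(43, 161, 63)


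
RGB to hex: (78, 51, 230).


R = 78 → 4E (hex)
G = 51 → 33 (hex)
B = 230 → E6 (hex)
Hex = #4E33E6


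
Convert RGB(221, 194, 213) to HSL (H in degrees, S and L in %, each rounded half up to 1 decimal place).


Normalize: R'=221/255≈0.8667, G'=194/255≈0.7608, B'=213/255≈0.8353
Max=221/255, Min=194/255, Δ=Max-Min=27/255
L = (Max+Min)/2 = (221+194)/510 = 415/510 = 0.81372… → L = 81.4%
L > 0.5 → S = Δ/(2-Max-Min) = 27/(510-221-194) = 27/95 = 0.28421… → S = 28.4%
(the 1/255 factors cancel in S and H, so raw channel differences can be used)
Max is R' → H = 60 × (((G-B)/Δ) mod 6) = 60 × (((194-213)/27) mod 6)
  (-19)/27 = -0.7037…; negative, so add 6 → 5.2962…
  H = 60 × 5.2962… = 317.777…° → H = 317.8°
= HSL(317.8°, 28.4%, 81.4%)


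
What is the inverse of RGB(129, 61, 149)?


Invert: (255-R, 255-G, 255-B)
R: 255-129 = 126
G: 255-61 = 194
B: 255-149 = 106
= RGB(126, 194, 106)


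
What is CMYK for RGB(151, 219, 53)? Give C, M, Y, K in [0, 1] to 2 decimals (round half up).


R'=151/255≈0.5922, G'=219/255≈0.8588, B'=53/255≈0.2078
K = 1 - max(R',G',B') = 1 - 219/255 = 36/255 = 0.14117… → 0.14
(1-R'-K)/(1-K) simplifies to (max-R)/max with max = 219:
C = (219-151)/219 = 68/219 = 0.31050… → 0.31
M = (219-219)/219 = 0/219 = 0 → 0.00
Y = (219-53)/219 = 166/219 = 0.75799… → 0.76
= CMYK(0.31, 0.00, 0.76, 0.14)


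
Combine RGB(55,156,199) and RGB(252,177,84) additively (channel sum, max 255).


Additive: each channel = min(255, C₁+C₂)
R: 55+252 = 307 → 255
G: 156+177 = 333 → 255
B: 199+84 = 283 → 255
= RGB(255, 255, 255)


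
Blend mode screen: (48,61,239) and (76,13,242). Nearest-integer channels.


Screen: C = 255 - (255-A)×(255-B)/255, rounded to nearest integer
R: 255 - (255-48)×(255-76)/255 = 255 - 37053/255 ≈ 255 - 145.306 = 109.694 → 110
G: 255 - (255-61)×(255-13)/255 = 255 - 46948/255 ≈ 255 - 184.110 = 70.890 → 71
B: 255 - (255-239)×(255-242)/255 = 255 - 208/255 ≈ 255 - 0.816 = 254.184 → 254
= RGB(110, 71, 254)


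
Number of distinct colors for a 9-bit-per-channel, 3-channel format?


Total bits = 9 bits/channel × 3 channels = 27 bits
Distinct colors = 2^27
= 134,217,728 colors


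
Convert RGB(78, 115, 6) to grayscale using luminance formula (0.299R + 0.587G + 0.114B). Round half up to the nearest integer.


Gray = 0.299×R + 0.587×G + 0.114×B
Gray = 0.299×78 + 0.587×115 + 0.114×6
Gray = 23.322 + 67.505 + 0.684
Gray = 91.511 → round half up → 92
Gray = 92


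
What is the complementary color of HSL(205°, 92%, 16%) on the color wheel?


Complement = opposite side of color wheel = hue + 180°
H' = (205 + 180) mod 360 = 25°
S and L unchanged.
= HSL(25°, 92%, 16%)


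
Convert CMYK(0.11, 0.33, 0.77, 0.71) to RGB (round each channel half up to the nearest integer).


R = 255 × (1-C) × (1-K) = 255 × 0.89 × 0.29 = 65.8155 → 66
G = 255 × (1-M) × (1-K) = 255 × 0.67 × 0.29 = 49.5465 → 50
B = 255 × (1-Y) × (1-K) = 255 × 0.23 × 0.29 = 17.0085 → 17
= RGB(66, 50, 17)


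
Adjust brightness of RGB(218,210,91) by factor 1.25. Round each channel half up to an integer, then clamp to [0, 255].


Multiply each channel by 1.25, round half up, clamp to [0, 255]
R: 218×1.25 = 272.5 → round → 273 → clamp → 255
G: 210×1.25 = 262.5 → round → 263 → clamp → 255
B: 91×1.25 = 113.75 → round → 114
= RGB(255, 255, 114)


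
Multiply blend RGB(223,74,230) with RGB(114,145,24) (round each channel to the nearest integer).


Multiply: C = A×B/255, rounded to nearest integer
R: 223×114/255 = 25422/255 ≈ 99.694 → 100
G: 74×145/255 = 10730/255 ≈ 42.078 → 42
B: 230×24/255 = 5520/255 ≈ 21.647 → 22
= RGB(100, 42, 22)


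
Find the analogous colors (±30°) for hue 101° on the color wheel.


Base hue: 101°
Left analog: (101 - 30) mod 360 = 71°
Right analog: (101 + 30) mod 360 = 131°
Analogous hues = 71° and 131°


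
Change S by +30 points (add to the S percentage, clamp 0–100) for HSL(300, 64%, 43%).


Original S = 64%
Adjustment = +30 percentage points
New S = 64 + (30) = 94
Clamp to [0, 100] → 94
= HSL(300°, 94%, 43%)


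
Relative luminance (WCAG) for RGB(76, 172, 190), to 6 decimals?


Linearize each channel (sRGB transfer function): c = v/255; c_lin = c/12.92 if c ≤ 0.04045, else ((c+0.055)/1.055)^2.4
  R: 76/255 ≈ 0.298039 > 0.04045 → ((0.298039+0.055)/1.055)^2.4 ≈ 0.072272
  G: 172/255 ≈ 0.674510 > 0.04045 → ((0.674510+0.055)/1.055)^2.4 ≈ 0.412543
  B: 190/255 ≈ 0.745098 > 0.04045 → ((0.745098+0.055)/1.055)^2.4 ≈ 0.514918
R_lin = 0.072272, G_lin = 0.412543, B_lin = 0.514918
L = 0.2126×R + 0.7152×G + 0.0722×B
L = 0.2126×0.072272 + 0.7152×0.412543 + 0.0722×0.514918
L ≈ 0.347593


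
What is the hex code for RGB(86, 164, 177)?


R = 86 → 56 (hex)
G = 164 → A4 (hex)
B = 177 → B1 (hex)
Hex = #56A4B1


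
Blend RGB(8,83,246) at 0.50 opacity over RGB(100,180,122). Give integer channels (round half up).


C = α×F + (1-α)×B, with 1-α = 0.50
R: 0.50×8 + 0.50×100 = 4.00 + 50.00 = 54.00 → 54
G: 0.50×83 + 0.50×180 = 41.50 + 90.00 = 131.50 → 132
B: 0.50×246 + 0.50×122 = 123.00 + 61.00 = 184.00 → 184
= RGB(54, 132, 184)


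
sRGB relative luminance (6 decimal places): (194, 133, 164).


Linearize each channel (sRGB transfer function): c = v/255; c_lin = c/12.92 if c ≤ 0.04045, else ((c+0.055)/1.055)^2.4
  R: 194/255 ≈ 0.760784 > 0.04045 → ((0.760784+0.055)/1.055)^2.4 ≈ 0.539479
  G: 133/255 ≈ 0.521569 > 0.04045 → ((0.521569+0.055)/1.055)^2.4 ≈ 0.234551
  B: 164/255 ≈ 0.643137 > 0.04045 → ((0.643137+0.055)/1.055)^2.4 ≈ 0.371238
R_lin = 0.539479, G_lin = 0.234551, B_lin = 0.371238
L = 0.2126×R + 0.7152×G + 0.0722×B
L = 0.2126×0.539479 + 0.7152×0.234551 + 0.0722×0.371238
L ≈ 0.309247


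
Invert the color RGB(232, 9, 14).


Invert: (255-R, 255-G, 255-B)
R: 255-232 = 23
G: 255-9 = 246
B: 255-14 = 241
= RGB(23, 246, 241)


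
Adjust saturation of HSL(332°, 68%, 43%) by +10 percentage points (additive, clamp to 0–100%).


Original S = 68%
Adjustment = +10 percentage points
New S = 68 + (10) = 78
Clamp to [0, 100] → 78
= HSL(332°, 78%, 43%)


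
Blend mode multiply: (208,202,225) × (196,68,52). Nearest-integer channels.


Multiply: C = A×B/255, rounded to nearest integer
R: 208×196/255 = 40768/255 ≈ 159.875 → 160
G: 202×68/255 = 13736/255 ≈ 53.867 → 54
B: 225×52/255 = 11700/255 ≈ 45.882 → 46
= RGB(160, 54, 46)


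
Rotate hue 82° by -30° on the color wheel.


New hue = (H + rotation) mod 360
New hue = (82 -30) mod 360
= 52 mod 360
= 52°


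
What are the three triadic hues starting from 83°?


Triadic: equally spaced at 120° intervals
H1 = 83°
H2 = (83 + 120) mod 360 = 203°
H3 = (83 + 240) mod 360 = 323°
Triadic = 83°, 203°, 323°


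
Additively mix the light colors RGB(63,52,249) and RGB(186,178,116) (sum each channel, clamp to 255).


Additive: each channel = min(255, C₁+C₂)
R: 63+186 = 249 → 249
G: 52+178 = 230 → 230
B: 249+116 = 365 → 255
= RGB(249, 230, 255)


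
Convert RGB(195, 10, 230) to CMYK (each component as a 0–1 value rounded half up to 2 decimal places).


R'=195/255≈0.7647, G'=10/255≈0.0392, B'=230/255≈0.9020
K = 1 - max(R',G',B') = 1 - 230/255 = 25/255 = 0.09803… → 0.10
(1-R'-K)/(1-K) simplifies to (max-R)/max with max = 230:
C = (230-195)/230 = 35/230 = 0.15217… → 0.15
M = (230-10)/230 = 220/230 = 0.95652… → 0.96
Y = (230-230)/230 = 0/230 = 0 → 0.00
= CMYK(0.15, 0.96, 0.00, 0.10)


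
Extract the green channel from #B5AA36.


Color: #B5AA36
R = B5 = 181
G = AA = 170
B = 36 = 54
Green = 170


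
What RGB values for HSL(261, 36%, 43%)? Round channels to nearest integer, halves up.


H=261°, S=0.36, L=0.43
C = (1-|2L-1|)×S = (1-|-0.14|)×0.36 = 0.3096
H' = H/60 = 261/60 ≈ 4.3500; X = C×(1-|H' mod 2 - 1|) = 0.10836
m = L - C/2 = 0.43 - 0.1548 = 0.2752
Sector ⌊H'⌋ = 4 → (R',G',B') = (0.10836, 0.0, 0.3096)
RGB = ((R'+m)×255, (G'+m)×255, (B'+m)×255) = (97.8078, 70.176, 149.124)
Round half up → RGB(98, 70, 149)


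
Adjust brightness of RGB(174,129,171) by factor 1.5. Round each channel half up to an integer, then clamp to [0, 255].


Multiply each channel by 1.5, round half up, clamp to [0, 255]
R: 174×1.5 = 261 → clamp → 255
G: 129×1.5 = 193.5 → round → 194
B: 171×1.5 = 256.5 → round → 257 → clamp → 255
= RGB(255, 194, 255)


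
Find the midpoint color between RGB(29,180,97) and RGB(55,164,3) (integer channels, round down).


Midpoint: each channel = ⌊(C₁+C₂)/2⌋
R: ⌊(29+55)/2⌋ = 42
G: ⌊(180+164)/2⌋ = 172
B: ⌊(97+3)/2⌋ = 50
= RGB(42, 172, 50)


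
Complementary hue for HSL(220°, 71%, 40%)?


Complement = opposite side of color wheel = hue + 180°
H' = (220 + 180) mod 360 = 40°
S and L unchanged.
= HSL(40°, 71%, 40%)


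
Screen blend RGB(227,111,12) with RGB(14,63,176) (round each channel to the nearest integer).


Screen: C = 255 - (255-A)×(255-B)/255, rounded to nearest integer
R: 255 - (255-227)×(255-14)/255 = 255 - 6748/255 ≈ 255 - 26.463 = 228.537 → 229
G: 255 - (255-111)×(255-63)/255 = 255 - 27648/255 ≈ 255 - 108.424 = 146.576 → 147
B: 255 - (255-12)×(255-176)/255 = 255 - 19197/255 ≈ 255 - 75.282 = 179.718 → 180
= RGB(229, 147, 180)


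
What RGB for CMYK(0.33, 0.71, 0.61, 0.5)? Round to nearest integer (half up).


R = 255 × (1-C) × (1-K) = 255 × 0.67 × 0.50 = 85.425 → 85
G = 255 × (1-M) × (1-K) = 255 × 0.29 × 0.50 = 36.975 → 37
B = 255 × (1-Y) × (1-K) = 255 × 0.39 × 0.50 = 49.725 → 50
= RGB(85, 37, 50)


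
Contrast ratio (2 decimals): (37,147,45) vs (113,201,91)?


Linearize each sRGB channel c=v/255: c/12.92 if c ≤ 0.04045 else ((c+0.055)/1.055)^2.4
L = 0.2126×R_lin + 0.7152×G_lin + 0.0722×B_lin
Color 1 (37,147,45):
  R=37: 37/255≈0.1451 > 0.04045 → ((0.1451+0.055)/1.055)^2.4 ≈ 0.01850
  G=147: 147/255≈0.5765 > 0.04045 → ((0.5765+0.055)/1.055)^2.4 ≈ 0.29177
  B=45: 45/255≈0.1765 > 0.04045 → ((0.1765+0.055)/1.055)^2.4 ≈ 0.02624
  L1 = 0.2126×0.01850 + 0.7152×0.29177 + 0.0722×0.02624 ≈ 0.21450
Color 2 (113,201,91):
  R=113: 113/255≈0.4431 > 0.04045 → ((0.4431+0.055)/1.055)^2.4 ≈ 0.16513
  G=201: 201/255≈0.7882 > 0.04045 → ((0.7882+0.055)/1.055)^2.4 ≈ 0.58408
  B=91: 91/255≈0.3569 > 0.04045 → ((0.3569+0.055)/1.055)^2.4 ≈ 0.10462
  L2 = 0.2126×0.16513 + 0.7152×0.58408 + 0.0722×0.10462 ≈ 0.46039
Lighter = 0.46039, Darker = 0.21450
Ratio = (L_lighter + 0.05) / (L_darker + 0.05)
Ratio = (0.46039 + 0.05) / (0.21450 + 0.05) = 0.51039 / 0.26450 ≈ 1.9296
Ratio ≈ 1.93:1


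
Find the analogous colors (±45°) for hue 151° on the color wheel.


Base hue: 151°
Left analog: (151 - 45) mod 360 = 106°
Right analog: (151 + 45) mod 360 = 196°
Analogous hues = 106° and 196°


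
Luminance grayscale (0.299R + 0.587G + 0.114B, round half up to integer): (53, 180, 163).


Gray = 0.299×R + 0.587×G + 0.114×B
Gray = 0.299×53 + 0.587×180 + 0.114×163
Gray = 15.847 + 105.660 + 18.582
Gray = 140.089 → round half up → 140
Gray = 140


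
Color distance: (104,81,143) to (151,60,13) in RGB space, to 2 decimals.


d = √[(R₁-R₂)² + (G₁-G₂)² + (B₁-B₂)²]
d = √[(104-151)² + (81-60)² + (143-13)²]
d = √[2209 + 441 + 16900]
d = √19550
d ≈ 139.82


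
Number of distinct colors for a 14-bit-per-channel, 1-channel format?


Total bits = 14 bits/channel × 1 channels = 14 bits
Distinct colors = 2^14
= 16,384 colors


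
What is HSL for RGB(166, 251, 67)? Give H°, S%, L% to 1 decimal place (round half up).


Normalize: R'=166/255≈0.6510, G'=251/255≈0.9843, B'=67/255≈0.2627
Max=251/255, Min=67/255, Δ=Max-Min=184/255
L = (Max+Min)/2 = (251+67)/510 = 318/510 = 0.62352… → L = 62.4%
L > 0.5 → S = Δ/(2-Max-Min) = 184/(510-251-67) = 184/192 = 0.95833… → S = 95.8%
(the 1/255 factors cancel in S and H, so raw channel differences can be used)
Max is G' → H = 60 × ((B-R)/Δ + 2) = 60 × ((67-166)/184 + 2)
  -99/184 + 2 = -0.5380… + 2 = 1.4619…
  H = 60 × 1.4619… = 87.717…° → H = 87.7°
= HSL(87.7°, 95.8%, 62.4%)


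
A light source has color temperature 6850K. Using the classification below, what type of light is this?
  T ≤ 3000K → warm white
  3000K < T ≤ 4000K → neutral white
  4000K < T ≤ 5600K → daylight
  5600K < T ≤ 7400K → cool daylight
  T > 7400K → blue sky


Temperature: 6850K
5600K < 6850K ≤ 7400K → cool daylight
Classification: cool daylight


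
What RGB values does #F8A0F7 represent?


F8 → 248 (R)
A0 → 160 (G)
F7 → 247 (B)
= RGB(248, 160, 247)


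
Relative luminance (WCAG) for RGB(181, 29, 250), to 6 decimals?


Linearize each channel (sRGB transfer function): c = v/255; c_lin = c/12.92 if c ≤ 0.04045, else ((c+0.055)/1.055)^2.4
  R: 181/255 ≈ 0.709804 > 0.04045 → ((0.709804+0.055)/1.055)^2.4 ≈ 0.462077
  G: 29/255 ≈ 0.113725 > 0.04045 → ((0.113725+0.055)/1.055)^2.4 ≈ 0.012286
  B: 250/255 ≈ 0.980392 > 0.04045 → ((0.980392+0.055)/1.055)^2.4 ≈ 0.955973
R_lin = 0.462077, G_lin = 0.012286, B_lin = 0.955973
L = 0.2126×R + 0.7152×G + 0.0722×B
L = 0.2126×0.462077 + 0.7152×0.012286 + 0.0722×0.955973
L ≈ 0.176046


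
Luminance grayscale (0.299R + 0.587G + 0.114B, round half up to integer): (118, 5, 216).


Gray = 0.299×R + 0.587×G + 0.114×B
Gray = 0.299×118 + 0.587×5 + 0.114×216
Gray = 35.282 + 2.935 + 24.624
Gray = 62.841 → round half up → 63
Gray = 63


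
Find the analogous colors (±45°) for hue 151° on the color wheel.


Base hue: 151°
Left analog: (151 - 45) mod 360 = 106°
Right analog: (151 + 45) mod 360 = 196°
Analogous hues = 106° and 196°


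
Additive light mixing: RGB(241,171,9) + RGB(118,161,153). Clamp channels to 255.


Additive: each channel = min(255, C₁+C₂)
R: 241+118 = 359 → 255
G: 171+161 = 332 → 255
B: 9+153 = 162 → 162
= RGB(255, 255, 162)


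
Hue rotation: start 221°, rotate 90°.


New hue = (H + rotation) mod 360
New hue = (221 + 90) mod 360
= 311 mod 360
= 311°


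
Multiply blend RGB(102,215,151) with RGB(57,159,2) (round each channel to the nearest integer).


Multiply: C = A×B/255, rounded to nearest integer
R: 102×57/255 = 5814/255 ≈ 22.800 → 23
G: 215×159/255 = 34185/255 ≈ 134.059 → 134
B: 151×2/255 = 302/255 ≈ 1.184 → 1
= RGB(23, 134, 1)


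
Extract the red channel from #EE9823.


Color: #EE9823
R = EE = 238
G = 98 = 152
B = 23 = 35
Red = 238


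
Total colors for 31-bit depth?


Colors = 2^bits = 2^31
= 2,147,483,648 colors


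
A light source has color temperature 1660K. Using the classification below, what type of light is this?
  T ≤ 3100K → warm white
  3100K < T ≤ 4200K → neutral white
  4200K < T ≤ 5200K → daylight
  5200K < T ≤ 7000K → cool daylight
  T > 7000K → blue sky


Temperature: 1660K
1660K ≤ 3100K → warm white
Classification: warm white


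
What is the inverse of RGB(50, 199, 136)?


Invert: (255-R, 255-G, 255-B)
R: 255-50 = 205
G: 255-199 = 56
B: 255-136 = 119
= RGB(205, 56, 119)


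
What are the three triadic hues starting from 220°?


Triadic: equally spaced at 120° intervals
H1 = 220°
H2 = (220 + 120) mod 360 = 340°
H3 = (220 + 240) mod 360 = 100°
Triadic = 220°, 340°, 100°


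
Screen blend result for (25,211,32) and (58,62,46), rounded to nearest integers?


Screen: C = 255 - (255-A)×(255-B)/255, rounded to nearest integer
R: 255 - (255-25)×(255-58)/255 = 255 - 45310/255 ≈ 255 - 177.686 = 77.314 → 77
G: 255 - (255-211)×(255-62)/255 = 255 - 8492/255 ≈ 255 - 33.302 = 221.698 → 222
B: 255 - (255-32)×(255-46)/255 = 255 - 46607/255 ≈ 255 - 182.773 = 72.227 → 72
= RGB(77, 222, 72)


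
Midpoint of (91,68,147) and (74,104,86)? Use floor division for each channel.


Midpoint: each channel = ⌊(C₁+C₂)/2⌋
R: ⌊(91+74)/2⌋ = 82
G: ⌊(68+104)/2⌋ = 86
B: ⌊(147+86)/2⌋ = 116
= RGB(82, 86, 116)


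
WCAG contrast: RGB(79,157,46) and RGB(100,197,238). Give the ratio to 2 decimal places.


Linearize each sRGB channel c=v/255: c/12.92 if c ≤ 0.04045 else ((c+0.055)/1.055)^2.4
L = 0.2126×R_lin + 0.7152×G_lin + 0.0722×B_lin
Color 1 (79,157,46):
  R=79: 79/255≈0.3098 > 0.04045 → ((0.3098+0.055)/1.055)^2.4 ≈ 0.07819
  G=157: 157/255≈0.6157 > 0.04045 → ((0.6157+0.055)/1.055)^2.4 ≈ 0.33716
  B=46: 46/255≈0.1804 > 0.04045 → ((0.1804+0.055)/1.055)^2.4 ≈ 0.02732
  L1 = 0.2126×0.07819 + 0.7152×0.33716 + 0.0722×0.02732 ≈ 0.25973
Color 2 (100,197,238):
  R=100: 100/255≈0.3922 > 0.04045 → ((0.3922+0.055)/1.055)^2.4 ≈ 0.12744
  G=197: 197/255≈0.7725 > 0.04045 → ((0.7725+0.055)/1.055)^2.4 ≈ 0.55834
  B=238: 238/255≈0.9333 > 0.04045 → ((0.9333+0.055)/1.055)^2.4 ≈ 0.85499
  L2 = 0.2126×0.12744 + 0.7152×0.55834 + 0.0722×0.85499 ≈ 0.48815
Lighter = 0.48815, Darker = 0.25973
Ratio = (L_lighter + 0.05) / (L_darker + 0.05)
Ratio = (0.48815 + 0.05) / (0.25973 + 0.05) = 0.53815 / 0.30973 ≈ 1.7375
Ratio ≈ 1.74:1


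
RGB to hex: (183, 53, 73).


R = 183 → B7 (hex)
G = 53 → 35 (hex)
B = 73 → 49 (hex)
Hex = #B73549


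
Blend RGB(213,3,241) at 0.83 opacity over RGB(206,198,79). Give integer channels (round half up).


C = α×F + (1-α)×B, with 1-α = 0.17
R: 0.83×213 + 0.17×206 = 176.79 + 35.02 = 211.81 → 212
G: 0.83×3 + 0.17×198 = 2.49 + 33.66 = 36.15 → 36
B: 0.83×241 + 0.17×79 = 200.03 + 13.43 = 213.46 → 213
= RGB(212, 36, 213)


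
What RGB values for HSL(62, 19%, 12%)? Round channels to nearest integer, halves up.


H=62°, S=0.19, L=0.12
C = (1-|2L-1|)×S = (1-|-0.76|)×0.19 = 0.0456
H' = H/60 = 62/60 ≈ 1.0333; X = C×(1-|H' mod 2 - 1|) = 0.04408
m = L - C/2 = 0.12 - 0.0228 = 0.0972
Sector ⌊H'⌋ = 1 → (R',G',B') = (0.04408, 0.0456, 0.0)
RGB = ((R'+m)×255, (G'+m)×255, (B'+m)×255) = (36.0264, 36.414, 24.786)
Round half up → RGB(36, 36, 25)


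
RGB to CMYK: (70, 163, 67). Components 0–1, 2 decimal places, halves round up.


R'=70/255≈0.2745, G'=163/255≈0.6392, B'=67/255≈0.2627
K = 1 - max(R',G',B') = 1 - 163/255 = 92/255 = 0.36078… → 0.36
(1-R'-K)/(1-K) simplifies to (max-R)/max with max = 163:
C = (163-70)/163 = 93/163 = 0.57055… → 0.57
M = (163-163)/163 = 0/163 = 0 → 0.00
Y = (163-67)/163 = 96/163 = 0.58895… → 0.59
= CMYK(0.57, 0.00, 0.59, 0.36)


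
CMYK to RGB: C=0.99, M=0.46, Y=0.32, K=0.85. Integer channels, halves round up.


R = 255 × (1-C) × (1-K) = 255 × 0.01 × 0.15 = 0.3825 → 0
G = 255 × (1-M) × (1-K) = 255 × 0.54 × 0.15 = 20.655 → 21
B = 255 × (1-Y) × (1-K) = 255 × 0.68 × 0.15 = 26.01 → 26
= RGB(0, 21, 26)


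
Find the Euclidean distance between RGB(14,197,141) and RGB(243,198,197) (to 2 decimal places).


d = √[(R₁-R₂)² + (G₁-G₂)² + (B₁-B₂)²]
d = √[(14-243)² + (197-198)² + (141-197)²]
d = √[52441 + 1 + 3136]
d = √55578
d ≈ 235.75


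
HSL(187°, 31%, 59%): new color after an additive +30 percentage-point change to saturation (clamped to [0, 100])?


Original S = 31%
Adjustment = +30 percentage points
New S = 31 + (30) = 61
Clamp to [0, 100] → 61
= HSL(187°, 61%, 59%)


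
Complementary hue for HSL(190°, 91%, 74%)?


Complement = opposite side of color wheel = hue + 180°
H' = (190 + 180) mod 360 = 10°
S and L unchanged.
= HSL(10°, 91%, 74%)


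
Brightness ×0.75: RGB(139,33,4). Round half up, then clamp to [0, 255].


Multiply each channel by 0.75, round half up, clamp to [0, 255]
R: 139×0.75 = 104.25 → round → 104
G: 33×0.75 = 24.75 → round → 25
B: 4×0.75 = 3
= RGB(104, 25, 3)


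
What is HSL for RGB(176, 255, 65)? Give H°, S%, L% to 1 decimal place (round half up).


Normalize: R'=176/255≈0.6902, G'=255/255≈1.0000, B'=65/255≈0.2549
Max=255/255, Min=65/255, Δ=Max-Min=190/255
L = (Max+Min)/2 = (255+65)/510 = 320/510 = 0.62745… → L = 62.7%
L > 0.5 → S = Δ/(2-Max-Min) = 190/(510-255-65) = 190/190 = 1 → S = 100.0%
(the 1/255 factors cancel in S and H, so raw channel differences can be used)
Max is G' → H = 60 × ((B-R)/Δ + 2) = 60 × ((65-176)/190 + 2)
  -111/190 + 2 = -0.5842… + 2 = 1.4157…
  H = 60 × 1.4157… = 84.947…° → H = 84.9°
= HSL(84.9°, 100.0%, 62.7%)


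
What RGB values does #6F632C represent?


6F → 111 (R)
63 → 99 (G)
2C → 44 (B)
= RGB(111, 99, 44)


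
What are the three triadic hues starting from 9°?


Triadic: equally spaced at 120° intervals
H1 = 9°
H2 = (9 + 120) mod 360 = 129°
H3 = (9 + 240) mod 360 = 249°
Triadic = 9°, 129°, 249°


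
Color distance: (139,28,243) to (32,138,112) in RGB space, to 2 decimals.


d = √[(R₁-R₂)² + (G₁-G₂)² + (B₁-B₂)²]
d = √[(139-32)² + (28-138)² + (243-112)²]
d = √[11449 + 12100 + 17161]
d = √40710
d ≈ 201.77


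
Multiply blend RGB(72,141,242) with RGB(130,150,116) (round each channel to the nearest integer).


Multiply: C = A×B/255, rounded to nearest integer
R: 72×130/255 = 9360/255 ≈ 36.706 → 37
G: 141×150/255 = 21150/255 ≈ 82.941 → 83
B: 242×116/255 = 28072/255 ≈ 110.086 → 110
= RGB(37, 83, 110)


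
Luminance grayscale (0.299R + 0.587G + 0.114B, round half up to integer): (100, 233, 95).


Gray = 0.299×R + 0.587×G + 0.114×B
Gray = 0.299×100 + 0.587×233 + 0.114×95
Gray = 29.900 + 136.771 + 10.830
Gray = 177.501 → round half up → 178
Gray = 178


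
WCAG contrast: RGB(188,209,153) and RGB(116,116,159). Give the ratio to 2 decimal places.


Linearize each sRGB channel c=v/255: c/12.92 if c ≤ 0.04045 else ((c+0.055)/1.055)^2.4
L = 0.2126×R_lin + 0.7152×G_lin + 0.0722×B_lin
Color 1 (188,209,153):
  R=188: 188/255≈0.7373 > 0.04045 → ((0.7373+0.055)/1.055)^2.4 ≈ 0.50289
  G=209: 209/255≈0.8196 > 0.04045 → ((0.8196+0.055)/1.055)^2.4 ≈ 0.63760
  B=153: 153/255≈0.6000 > 0.04045 → ((0.6000+0.055)/1.055)^2.4 ≈ 0.31855
  L1 = 0.2126×0.50289 + 0.7152×0.63760 + 0.0722×0.31855 ≈ 0.58592
Color 2 (116,116,159):
  R=116: 116/255≈0.4549 > 0.04045 → ((0.4549+0.055)/1.055)^2.4 ≈ 0.17465
  G=116: 116/255≈0.4549 > 0.04045 → ((0.4549+0.055)/1.055)^2.4 ≈ 0.17465
  B=159: 159/255≈0.6235 > 0.04045 → ((0.6235+0.055)/1.055)^2.4 ≈ 0.34670
  L2 = 0.2126×0.17465 + 0.7152×0.17465 + 0.0722×0.34670 ≈ 0.18707
Lighter = 0.58592, Darker = 0.18707
Ratio = (L_lighter + 0.05) / (L_darker + 0.05)
Ratio = (0.58592 + 0.05) / (0.18707 + 0.05) = 0.63592 / 0.23707 ≈ 2.6824
Ratio ≈ 2.68:1


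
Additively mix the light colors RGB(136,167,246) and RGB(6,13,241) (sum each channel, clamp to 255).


Additive: each channel = min(255, C₁+C₂)
R: 136+6 = 142 → 142
G: 167+13 = 180 → 180
B: 246+241 = 487 → 255
= RGB(142, 180, 255)


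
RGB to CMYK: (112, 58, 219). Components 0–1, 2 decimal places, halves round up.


R'=112/255≈0.4392, G'=58/255≈0.2275, B'=219/255≈0.8588
K = 1 - max(R',G',B') = 1 - 219/255 = 36/255 = 0.14117… → 0.14
(1-R'-K)/(1-K) simplifies to (max-R)/max with max = 219:
C = (219-112)/219 = 107/219 = 0.48858… → 0.49
M = (219-58)/219 = 161/219 = 0.73515… → 0.74
Y = (219-219)/219 = 0/219 = 0 → 0.00
= CMYK(0.49, 0.74, 0.00, 0.14)


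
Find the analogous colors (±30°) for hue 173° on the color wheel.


Base hue: 173°
Left analog: (173 - 30) mod 360 = 143°
Right analog: (173 + 30) mod 360 = 203°
Analogous hues = 143° and 203°


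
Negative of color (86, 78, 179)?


Invert: (255-R, 255-G, 255-B)
R: 255-86 = 169
G: 255-78 = 177
B: 255-179 = 76
= RGB(169, 177, 76)


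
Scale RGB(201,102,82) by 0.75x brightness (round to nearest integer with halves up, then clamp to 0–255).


Multiply each channel by 0.75, round half up, clamp to [0, 255]
R: 201×0.75 = 150.75 → round → 151
G: 102×0.75 = 76.5 → round → 77
B: 82×0.75 = 61.5 → round → 62
= RGB(151, 77, 62)


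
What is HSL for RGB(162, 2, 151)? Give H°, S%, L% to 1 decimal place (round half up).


Normalize: R'=162/255≈0.6353, G'=2/255≈0.0078, B'=151/255≈0.5922
Max=162/255, Min=2/255, Δ=Max-Min=160/255
L = (Max+Min)/2 = (162+2)/510 = 164/510 = 0.32156… → L = 32.2%
L ≤ 0.5 → S = Δ/(Max+Min) = 160/(162+2) = 160/164 = 0.97560… → S = 97.6%
(the 1/255 factors cancel in S and H, so raw channel differences can be used)
Max is R' → H = 60 × (((G-B)/Δ) mod 6) = 60 × (((2-151)/160) mod 6)
  (-149)/160 = -0.9312…; negative, so add 6 → 5.0687…
  H = 60 × 5.0687… = 304.125° → H = 304.1°
= HSL(304.1°, 97.6%, 32.2%)


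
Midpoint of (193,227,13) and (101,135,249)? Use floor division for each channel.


Midpoint: each channel = ⌊(C₁+C₂)/2⌋
R: ⌊(193+101)/2⌋ = 147
G: ⌊(227+135)/2⌋ = 181
B: ⌊(13+249)/2⌋ = 131
= RGB(147, 181, 131)


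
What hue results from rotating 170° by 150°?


New hue = (H + rotation) mod 360
New hue = (170 + 150) mod 360
= 320 mod 360
= 320°


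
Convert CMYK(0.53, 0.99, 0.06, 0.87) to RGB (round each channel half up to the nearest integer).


R = 255 × (1-C) × (1-K) = 255 × 0.47 × 0.13 = 15.5805 → 16
G = 255 × (1-M) × (1-K) = 255 × 0.01 × 0.13 = 0.3315 → 0
B = 255 × (1-Y) × (1-K) = 255 × 0.94 × 0.13 = 31.161 → 31
= RGB(16, 0, 31)


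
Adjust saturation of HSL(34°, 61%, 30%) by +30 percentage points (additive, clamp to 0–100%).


Original S = 61%
Adjustment = +30 percentage points
New S = 61 + (30) = 91
Clamp to [0, 100] → 91
= HSL(34°, 91%, 30%)


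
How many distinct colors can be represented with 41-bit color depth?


Colors = 2^bits = 2^41
= 2,199,023,255,552 colors


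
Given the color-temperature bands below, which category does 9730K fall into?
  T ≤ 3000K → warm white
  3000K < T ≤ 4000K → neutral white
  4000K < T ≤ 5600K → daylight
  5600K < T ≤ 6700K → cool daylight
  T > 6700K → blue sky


Temperature: 9730K
9730K > 6700K → blue sky
Classification: blue sky


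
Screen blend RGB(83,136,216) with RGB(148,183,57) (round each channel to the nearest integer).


Screen: C = 255 - (255-A)×(255-B)/255, rounded to nearest integer
R: 255 - (255-83)×(255-148)/255 = 255 - 18404/255 ≈ 255 - 72.173 = 182.827 → 183
G: 255 - (255-136)×(255-183)/255 = 255 - 8568/255 ≈ 255 - 33.600 = 221.400 → 221
B: 255 - (255-216)×(255-57)/255 = 255 - 7722/255 ≈ 255 - 30.282 = 224.718 → 225
= RGB(183, 221, 225)


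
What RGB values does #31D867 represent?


31 → 49 (R)
D8 → 216 (G)
67 → 103 (B)
= RGB(49, 216, 103)


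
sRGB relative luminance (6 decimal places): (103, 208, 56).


Linearize each channel (sRGB transfer function): c = v/255; c_lin = c/12.92 if c ≤ 0.04045, else ((c+0.055)/1.055)^2.4
  R: 103/255 ≈ 0.403922 > 0.04045 → ((0.403922+0.055)/1.055)^2.4 ≈ 0.135633
  G: 208/255 ≈ 0.815686 > 0.04045 → ((0.815686+0.055)/1.055)^2.4 ≈ 0.630757
  B: 56/255 ≈ 0.219608 > 0.04045 → ((0.219608+0.055)/1.055)^2.4 ≈ 0.039546
R_lin = 0.135633, G_lin = 0.630757, B_lin = 0.039546
L = 0.2126×R + 0.7152×G + 0.0722×B
L = 0.2126×0.135633 + 0.7152×0.630757 + 0.0722×0.039546
L ≈ 0.482808


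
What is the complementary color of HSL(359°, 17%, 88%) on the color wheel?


Complement = opposite side of color wheel = hue + 180°
H' = (359 + 180) mod 360 = 179°
S and L unchanged.
= HSL(179°, 17%, 88%)


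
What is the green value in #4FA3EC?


Color: #4FA3EC
R = 4F = 79
G = A3 = 163
B = EC = 236
Green = 163


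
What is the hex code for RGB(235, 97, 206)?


R = 235 → EB (hex)
G = 97 → 61 (hex)
B = 206 → CE (hex)
Hex = #EB61CE


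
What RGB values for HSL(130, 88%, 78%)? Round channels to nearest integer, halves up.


H=130°, S=0.88, L=0.78
C = (1-|2L-1|)×S = (1-|0.56|)×0.88 = 0.3872
H' = H/60 = 130/60 ≈ 2.1667; X = C×(1-|H' mod 2 - 1|) ≈ 0.0645
m = L - C/2 = 0.78 - 0.1936 = 0.5864
Sector ⌊H'⌋ = 2 → (R',G',B') = (0.0, 0.3872, ≈0.0645)
RGB = ((R'+m)×255, (G'+m)×255, (B'+m)×255) = (149.532, 248.268, 165.988)
Round half up → RGB(150, 248, 166)


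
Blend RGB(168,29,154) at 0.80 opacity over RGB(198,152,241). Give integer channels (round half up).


C = α×F + (1-α)×B, with 1-α = 0.20
R: 0.80×168 + 0.20×198 = 134.40 + 39.60 = 174.00 → 174
G: 0.80×29 + 0.20×152 = 23.20 + 30.40 = 53.60 → 54
B: 0.80×154 + 0.20×241 = 123.20 + 48.20 = 171.40 → 171
= RGB(174, 54, 171)


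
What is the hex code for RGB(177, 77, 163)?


R = 177 → B1 (hex)
G = 77 → 4D (hex)
B = 163 → A3 (hex)
Hex = #B14DA3


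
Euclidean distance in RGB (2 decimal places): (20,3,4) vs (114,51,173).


d = √[(R₁-R₂)² + (G₁-G₂)² + (B₁-B₂)²]
d = √[(20-114)² + (3-51)² + (4-173)²]
d = √[8836 + 2304 + 28561]
d = √39701
d ≈ 199.25


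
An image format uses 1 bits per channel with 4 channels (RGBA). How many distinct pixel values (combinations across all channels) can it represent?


Total bits = 1 bits/channel × 4 channels = 4 bits
Distinct pixel values = 2^4
= 16 pixel values


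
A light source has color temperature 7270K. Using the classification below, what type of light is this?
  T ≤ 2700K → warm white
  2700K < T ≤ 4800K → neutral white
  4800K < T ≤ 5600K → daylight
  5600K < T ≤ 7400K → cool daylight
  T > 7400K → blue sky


Temperature: 7270K
5600K < 7270K ≤ 7400K → cool daylight
Classification: cool daylight


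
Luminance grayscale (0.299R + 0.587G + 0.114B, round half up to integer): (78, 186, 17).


Gray = 0.299×R + 0.587×G + 0.114×B
Gray = 0.299×78 + 0.587×186 + 0.114×17
Gray = 23.322 + 109.182 + 1.938
Gray = 134.442 → round half up → 134
Gray = 134


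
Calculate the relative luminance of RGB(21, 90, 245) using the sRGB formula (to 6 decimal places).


Linearize each channel (sRGB transfer function): c = v/255; c_lin = c/12.92 if c ≤ 0.04045, else ((c+0.055)/1.055)^2.4
  R: 21/255 ≈ 0.082353 > 0.04045 → ((0.082353+0.055)/1.055)^2.4 ≈ 0.007499
  G: 90/255 ≈ 0.352941 > 0.04045 → ((0.352941+0.055)/1.055)^2.4 ≈ 0.102242
  B: 245/255 ≈ 0.960784 > 0.04045 → ((0.960784+0.055)/1.055)^2.4 ≈ 0.913099
R_lin = 0.007499, G_lin = 0.102242, B_lin = 0.913099
L = 0.2126×R + 0.7152×G + 0.0722×B
L = 0.2126×0.007499 + 0.7152×0.102242 + 0.0722×0.913099
L ≈ 0.140643


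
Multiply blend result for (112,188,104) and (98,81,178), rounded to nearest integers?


Multiply: C = A×B/255, rounded to nearest integer
R: 112×98/255 = 10976/255 ≈ 43.043 → 43
G: 188×81/255 = 15228/255 ≈ 59.718 → 60
B: 104×178/255 = 18512/255 ≈ 72.596 → 73
= RGB(43, 60, 73)


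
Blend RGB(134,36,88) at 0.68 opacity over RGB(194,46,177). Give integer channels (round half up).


C = α×F + (1-α)×B, with 1-α = 0.32
R: 0.68×134 + 0.32×194 = 91.12 + 62.08 = 153.20 → 153
G: 0.68×36 + 0.32×46 = 24.48 + 14.72 = 39.20 → 39
B: 0.68×88 + 0.32×177 = 59.84 + 56.64 = 116.48 → 116
= RGB(153, 39, 116)


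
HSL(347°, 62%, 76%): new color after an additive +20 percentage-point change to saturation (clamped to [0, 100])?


Original S = 62%
Adjustment = +20 percentage points
New S = 62 + (20) = 82
Clamp to [0, 100] → 82
= HSL(347°, 82%, 76%)


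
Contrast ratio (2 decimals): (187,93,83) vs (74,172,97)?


Linearize each sRGB channel c=v/255: c/12.92 if c ≤ 0.04045 else ((c+0.055)/1.055)^2.4
L = 0.2126×R_lin + 0.7152×G_lin + 0.0722×B_lin
Color 1 (187,93,83):
  R=187: 187/255≈0.7333 > 0.04045 → ((0.7333+0.055)/1.055)^2.4 ≈ 0.49693
  G=93: 93/255≈0.3647 > 0.04045 → ((0.3647+0.055)/1.055)^2.4 ≈ 0.10946
  B=83: 83/255≈0.3255 > 0.04045 → ((0.3255+0.055)/1.055)^2.4 ≈ 0.08650
  L1 = 0.2126×0.49693 + 0.7152×0.10946 + 0.0722×0.08650 ≈ 0.19018
Color 2 (74,172,97):
  R=74: 74/255≈0.2902 > 0.04045 → ((0.2902+0.055)/1.055)^2.4 ≈ 0.06848
  G=172: 172/255≈0.6745 > 0.04045 → ((0.6745+0.055)/1.055)^2.4 ≈ 0.41254
  B=97: 97/255≈0.3804 > 0.04045 → ((0.3804+0.055)/1.055)^2.4 ≈ 0.11954
  L2 = 0.2126×0.06848 + 0.7152×0.41254 + 0.0722×0.11954 ≈ 0.31824
Lighter = 0.31824, Darker = 0.19018
Ratio = (L_lighter + 0.05) / (L_darker + 0.05)
Ratio = (0.31824 + 0.05) / (0.19018 + 0.05) = 0.36824 / 0.24018 ≈ 1.5332
Ratio ≈ 1.53:1


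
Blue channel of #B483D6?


Color: #B483D6
R = B4 = 180
G = 83 = 131
B = D6 = 214
Blue = 214


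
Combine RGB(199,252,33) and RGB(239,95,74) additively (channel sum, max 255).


Additive: each channel = min(255, C₁+C₂)
R: 199+239 = 438 → 255
G: 252+95 = 347 → 255
B: 33+74 = 107 → 107
= RGB(255, 255, 107)


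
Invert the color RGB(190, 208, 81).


Invert: (255-R, 255-G, 255-B)
R: 255-190 = 65
G: 255-208 = 47
B: 255-81 = 174
= RGB(65, 47, 174)


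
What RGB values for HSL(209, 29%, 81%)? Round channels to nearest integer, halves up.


H=209°, S=0.29, L=0.81
C = (1-|2L-1|)×S = (1-|0.62|)×0.29 = 0.1102
H' = H/60 = 209/60 ≈ 3.4833; X = C×(1-|H' mod 2 - 1|) ≈ 0.0569
m = L - C/2 = 0.81 - 0.0551 = 0.7549
Sector ⌊H'⌋ = 3 → (R',G',B') = (0.0, ≈0.0569, 0.1102)
RGB = ((R'+m)×255, (G'+m)×255, (B'+m)×255) = (192.4995, 207.01835, 220.6005)
Round half up → RGB(192, 207, 221)


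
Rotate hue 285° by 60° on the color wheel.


New hue = (H + rotation) mod 360
New hue = (285 + 60) mod 360
= 345 mod 360
= 345°
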